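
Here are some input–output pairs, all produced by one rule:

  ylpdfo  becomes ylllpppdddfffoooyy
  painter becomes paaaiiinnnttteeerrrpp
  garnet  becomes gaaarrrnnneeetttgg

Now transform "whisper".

What's happening: repeat every character 3 times, then move the first 2 characters to the end (rotate left by 2).
Applying both steps to "whisper": "wwwhhhiiissspppeeerrr", then "whhhiiissspppeeerrrww".
(Check on "ylpdfo": → "yyylllpppdddfffooo" → "ylllpppdddfffoooyy" ✓)

whhhiiissspppeeerrrww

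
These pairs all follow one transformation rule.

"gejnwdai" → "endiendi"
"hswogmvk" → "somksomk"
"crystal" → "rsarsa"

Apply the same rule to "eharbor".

Looking at the pairs, the operation is to keep every other character starting from the second (positions 2nd, 4th, 6th, ...), then write the whole string twice.
"eharbor" → "hro" → "hrohro".

hrohro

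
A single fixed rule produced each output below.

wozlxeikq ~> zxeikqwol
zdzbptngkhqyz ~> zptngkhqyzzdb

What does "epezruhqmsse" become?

The rule is to move the first 3 characters to the end (rotate left by 3), then swap the first and last characters.
"epezruhqmsse" → "zruhqmsseepe" → "eruhqmsseepz".

eruhqmsseepz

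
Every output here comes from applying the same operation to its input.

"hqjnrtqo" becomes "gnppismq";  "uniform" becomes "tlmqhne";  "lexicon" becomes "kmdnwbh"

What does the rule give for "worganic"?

What's happening: shift every letter 1 place backward in the alphabet (wrapping around), then take characters alternately from the front and the back (1st, last, 2nd, 2nd-last, ...).
For "worganic", step one produces "vnqfzmhb"; step two turns that into "vbnhqmfz".

vbnhqmfz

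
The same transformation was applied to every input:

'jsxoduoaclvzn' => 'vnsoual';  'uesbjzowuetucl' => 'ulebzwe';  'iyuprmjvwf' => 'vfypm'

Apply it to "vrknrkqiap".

Looking at the pairs, the operation is to move the last 3 characters to the front (rotate right by 3), then keep every other character starting from the first (positions 1st, 3rd, 5th, ...).
Applying that to "vrknrkqiap" gives "iprnk".

iprnk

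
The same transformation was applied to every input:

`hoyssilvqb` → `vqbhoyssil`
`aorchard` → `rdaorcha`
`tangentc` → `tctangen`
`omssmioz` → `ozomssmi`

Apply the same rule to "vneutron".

What's happening: swap the front and back halves of the string, then move the first 2 characters to the end (rotate left by 2).
Applying both steps to "vneutron": "tronvneu", then "onvneutr".

onvneutr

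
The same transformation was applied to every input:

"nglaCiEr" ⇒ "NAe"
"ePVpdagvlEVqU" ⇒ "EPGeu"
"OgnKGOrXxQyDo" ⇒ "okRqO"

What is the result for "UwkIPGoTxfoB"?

In each case the input is transformed by: keep one character in every 3, starting at position 1 (positions 1st, 4th, 7th, ...), then flip the case of every letter.
For "UwkIPGoTxfoB", step one produces "UIof"; step two turns that into "uiOF".

uiOF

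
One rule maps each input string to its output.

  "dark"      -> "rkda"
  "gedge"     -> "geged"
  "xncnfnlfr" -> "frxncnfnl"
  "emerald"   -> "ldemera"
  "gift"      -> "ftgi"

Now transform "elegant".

What's happening: move the last 2 characters to the front (rotate right by 2).
"elegant" → "ntelega".

ntelega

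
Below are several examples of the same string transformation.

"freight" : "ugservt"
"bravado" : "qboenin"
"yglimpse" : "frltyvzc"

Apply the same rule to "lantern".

eaynagr

Rule — shift every letter 13 places forward in the alphabet (wrapping around) — i.e. ROT13, then move the last 2 characters to the front (rotate right by 2).
Working it through for "lantern": intermediate "ynagrea", final "eaynagr".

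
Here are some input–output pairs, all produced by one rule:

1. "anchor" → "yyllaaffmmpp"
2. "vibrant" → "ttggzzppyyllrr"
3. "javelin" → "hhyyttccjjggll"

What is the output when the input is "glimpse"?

eejjggkknnqqcc

Each output is the input with this applied: double every character, then shift every letter 2 places backward in the alphabet (wrapping around).
Applying both steps to "glimpse": "gglliimmppssee", then "eejjggkknnqqcc".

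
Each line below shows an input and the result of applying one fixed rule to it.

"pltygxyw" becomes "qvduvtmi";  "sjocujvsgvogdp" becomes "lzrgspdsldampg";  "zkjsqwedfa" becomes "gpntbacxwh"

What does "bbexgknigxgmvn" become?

budhkfdudjskyy

Looking at the pairs, the operation is to move the first 2 characters to the end (rotate left by 2), then shift every letter 3 places backward in the alphabet (wrapping around).
For "bbexgknigxgmvn", step one produces "exgknigxgmvnbb"; step two turns that into "budhkfdudjskyy".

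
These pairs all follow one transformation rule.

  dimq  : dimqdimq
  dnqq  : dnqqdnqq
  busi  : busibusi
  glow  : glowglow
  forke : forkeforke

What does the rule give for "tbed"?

Looking at the pairs, the operation is to write the whole string twice.
So "tbed" becomes "tbedtbed".

tbedtbed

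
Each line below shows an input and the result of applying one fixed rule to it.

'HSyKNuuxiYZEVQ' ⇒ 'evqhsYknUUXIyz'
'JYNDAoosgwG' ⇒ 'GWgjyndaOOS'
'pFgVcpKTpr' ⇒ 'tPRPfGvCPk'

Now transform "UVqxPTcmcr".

Each output is the input with this applied: flip the case of every letter, then move the last 3 characters to the front (rotate right by 3).
So "UVqxPTcmcr" becomes "MCRuvQXptC".
(Check on "HSyKNuuxiYZEVQ": → "hsYknUUXIyzevq" → "evqhsYknUUXIyz" ✓)

MCRuvQXptC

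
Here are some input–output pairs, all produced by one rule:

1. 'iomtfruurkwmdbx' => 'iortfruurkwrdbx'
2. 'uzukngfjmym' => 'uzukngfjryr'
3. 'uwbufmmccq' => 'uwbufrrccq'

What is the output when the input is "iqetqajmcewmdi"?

iqetqajrcewrdi

In each case the input is transformed by: replace every "m" with "r".
So "iqetqajmcewmdi" becomes "iqetqajrcewrdi".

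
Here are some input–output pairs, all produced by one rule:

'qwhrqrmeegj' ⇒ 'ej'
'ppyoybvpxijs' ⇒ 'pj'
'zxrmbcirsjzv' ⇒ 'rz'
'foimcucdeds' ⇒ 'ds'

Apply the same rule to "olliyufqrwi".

qi

Rule — keep one character in every 3, starting at position 2 (positions 2nd, 5th, 8th, ...), then keep only the last 2 characters.
"olliyufqrwi" → "lyqi" → "qi".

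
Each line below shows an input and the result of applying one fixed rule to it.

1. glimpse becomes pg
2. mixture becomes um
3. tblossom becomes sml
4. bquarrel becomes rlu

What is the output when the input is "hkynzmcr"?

zry

Each output is the input with this applied: move the first 3 characters to the end (rotate left by 3), then keep one character in every 3, starting at position 2 (positions 2nd, 5th, 8th, ...).
"hkynzmcr" → "nzmcrhky" → "zry".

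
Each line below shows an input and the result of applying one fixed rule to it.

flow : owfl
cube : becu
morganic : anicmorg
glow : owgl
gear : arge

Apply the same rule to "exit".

itex

The rule is to swap the front and back halves of the string.
Applying that to "exit" gives "itex".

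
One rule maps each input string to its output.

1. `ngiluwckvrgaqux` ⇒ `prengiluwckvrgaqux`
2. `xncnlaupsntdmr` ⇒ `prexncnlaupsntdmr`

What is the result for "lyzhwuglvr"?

The rule is to prepend "pre".
So "lyzhwuglvr" becomes "prelyzhwuglvr".

prelyzhwuglvr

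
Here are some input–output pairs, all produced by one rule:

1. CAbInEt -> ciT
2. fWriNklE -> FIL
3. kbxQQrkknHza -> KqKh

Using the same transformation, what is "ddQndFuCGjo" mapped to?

Each output is the input with this applied: flip the case of every letter, then keep one character in every 3, starting at position 1 (positions 1st, 4th, 7th, ...).
"ddQndFuCGjo" → "DDqNDfUcgJO" → "DNUJ".

DNUJ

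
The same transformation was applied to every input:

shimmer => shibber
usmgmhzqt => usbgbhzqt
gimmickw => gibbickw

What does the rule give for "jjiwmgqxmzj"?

jjiwbgqxbzj

The rule is to replace every "m" with "b".
On "jjiwmgqxmzj" that produces "jjiwbgqxbzj".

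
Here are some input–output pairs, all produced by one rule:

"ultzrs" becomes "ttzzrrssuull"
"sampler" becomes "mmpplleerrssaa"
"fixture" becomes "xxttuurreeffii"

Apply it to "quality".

aalliittyyqquu

Rule — move the first 2 characters to the end (rotate left by 2), then double every character.
On "quality": the first step gives "alityqu", and the second then gives "aalliittyyqquu".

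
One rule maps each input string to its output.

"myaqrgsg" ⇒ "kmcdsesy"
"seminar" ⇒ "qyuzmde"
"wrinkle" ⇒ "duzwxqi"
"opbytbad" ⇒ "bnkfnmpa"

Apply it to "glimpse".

xuybeqs

The pattern: shift every letter 12 places forward in the alphabet (wrapping around), then move the first character to the end.
Applying both steps to "glimpse": "sxuybeq", then "xuybeqs".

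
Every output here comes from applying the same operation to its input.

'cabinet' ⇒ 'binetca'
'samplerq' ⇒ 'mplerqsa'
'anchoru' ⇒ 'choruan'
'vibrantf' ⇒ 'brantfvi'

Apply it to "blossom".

ossombl

In each case the input is transformed by: move the first 2 characters to the end (rotate left by 2).
Doing the same to "blossom": "ossombl".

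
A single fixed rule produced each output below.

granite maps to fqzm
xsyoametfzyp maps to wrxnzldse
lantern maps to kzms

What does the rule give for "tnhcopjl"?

smgbn

The pattern: delete the last 3 characters, then shift every letter 1 place backward in the alphabet (wrapping around).
On "tnhcopjl": the first step gives "tnhco", and the second then gives "smgbn".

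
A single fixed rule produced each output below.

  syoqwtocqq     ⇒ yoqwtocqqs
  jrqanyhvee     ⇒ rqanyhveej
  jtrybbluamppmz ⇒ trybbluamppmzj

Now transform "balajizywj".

alajizywjb

Rule — move the first character to the end.
Doing the same to "balajizywj": "alajizywjb".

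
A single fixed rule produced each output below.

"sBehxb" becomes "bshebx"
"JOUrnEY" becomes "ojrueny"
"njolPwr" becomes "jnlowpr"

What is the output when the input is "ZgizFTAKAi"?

Rule — swap each adjacent pair of characters (1↔2, 3↔4, ...), then convert every letter to lowercase.
On "ZgizFTAKAi": the first step gives "gZziTFKAiA", and the second then gives "gzzitfkaia".

gzzitfkaia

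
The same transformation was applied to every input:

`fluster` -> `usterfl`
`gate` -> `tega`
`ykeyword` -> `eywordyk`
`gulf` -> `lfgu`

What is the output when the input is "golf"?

In each case the input is transformed by: move the first 2 characters to the end (rotate left by 2).
So "golf" becomes "lfgo".

lfgo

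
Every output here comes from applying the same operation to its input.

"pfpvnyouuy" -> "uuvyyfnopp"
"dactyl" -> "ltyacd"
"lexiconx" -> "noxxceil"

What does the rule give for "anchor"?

What's happening: sort the characters into alphabetical order, then swap the front and back halves of the string.
Starting from "anchor": after the first operation, "achnor"; after the second, "norach".

norach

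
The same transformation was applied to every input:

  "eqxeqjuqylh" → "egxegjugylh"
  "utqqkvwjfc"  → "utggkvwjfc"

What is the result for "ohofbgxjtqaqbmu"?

ohofbgxjtgagbmu

What's happening: replace every "q" with "g".
On "ohofbgxjtqaqbmu" that produces "ohofbgxjtgagbmu".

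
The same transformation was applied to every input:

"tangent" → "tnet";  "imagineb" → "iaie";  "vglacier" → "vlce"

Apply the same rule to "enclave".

ecae

The rule is to keep every other character starting from the first (positions 1st, 3rd, 5th, ...).
On "enclave" that produces "ecae".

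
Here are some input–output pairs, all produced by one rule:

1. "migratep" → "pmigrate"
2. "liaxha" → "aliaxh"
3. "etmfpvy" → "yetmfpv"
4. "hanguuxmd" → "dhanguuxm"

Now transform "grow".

wgro

The transformation: move the last character to the front.
On "grow" that produces "wgro".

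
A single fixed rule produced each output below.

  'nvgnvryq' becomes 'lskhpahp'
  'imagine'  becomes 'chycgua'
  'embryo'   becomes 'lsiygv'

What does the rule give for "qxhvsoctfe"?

nzykrbpmiw

Looking at the pairs, the operation is to shift every letter 6 places backward in the alphabet (wrapping around), then move the last 3 characters to the front (rotate right by 3).
Working it through for "qxhvsoctfe": intermediate "krbpmiwnzy", final "nzykrbpmiw".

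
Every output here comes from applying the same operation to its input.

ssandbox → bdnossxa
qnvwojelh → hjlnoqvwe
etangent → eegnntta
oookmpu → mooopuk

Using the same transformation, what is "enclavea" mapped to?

aceelnva

The transformation: sort the characters into alphabetical order, then move the first character to the end.
"enclavea" → "aceelnva".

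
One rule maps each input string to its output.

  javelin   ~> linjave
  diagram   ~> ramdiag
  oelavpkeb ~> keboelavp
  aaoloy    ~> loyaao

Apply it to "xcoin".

oinxc

Rule — move the last 3 characters to the front (rotate right by 3).
"xcoin" → "oinxc".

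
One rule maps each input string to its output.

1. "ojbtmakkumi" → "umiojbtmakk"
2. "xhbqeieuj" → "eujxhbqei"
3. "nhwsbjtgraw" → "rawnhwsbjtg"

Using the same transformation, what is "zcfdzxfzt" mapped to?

The rule is to move the last 3 characters to the front (rotate right by 3).
For "zcfdzxfzt" the result is "fztzcfdzx".

fztzcfdzx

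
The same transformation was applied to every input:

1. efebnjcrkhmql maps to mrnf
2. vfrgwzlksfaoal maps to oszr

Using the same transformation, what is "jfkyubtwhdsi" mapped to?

dtyj

The pattern: reverse the string, then keep one character in every 3, starting at position 3 (positions 3rd, 6th, 9th, ...).
On "jfkyubtwhdsi" that produces "dtyj".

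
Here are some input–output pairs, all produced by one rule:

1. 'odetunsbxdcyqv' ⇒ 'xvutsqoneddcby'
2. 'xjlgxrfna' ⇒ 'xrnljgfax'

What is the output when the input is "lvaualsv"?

vusllaav

Each output is the input with this applied: sort the characters into reverse alphabetical order, then move the first character to the end.
Applying both steps to "lvaualsv": "vvusllaa", then "vusllaav".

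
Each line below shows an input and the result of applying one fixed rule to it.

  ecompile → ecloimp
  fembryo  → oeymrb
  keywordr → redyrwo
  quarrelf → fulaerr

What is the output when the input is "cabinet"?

taebni

Rule — take characters alternately from the front and the back (1st, last, 2nd, 2nd-last, ...), then delete the first character.
"cabinet" → "ctaebni" → "taebni".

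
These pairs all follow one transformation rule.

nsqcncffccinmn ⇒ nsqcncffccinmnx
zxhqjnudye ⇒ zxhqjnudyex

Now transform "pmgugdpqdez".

Each output is the input with this applied: append "x".
For "pmgugdpqdez" the result is "pmgugdpqdezx".

pmgugdpqdezx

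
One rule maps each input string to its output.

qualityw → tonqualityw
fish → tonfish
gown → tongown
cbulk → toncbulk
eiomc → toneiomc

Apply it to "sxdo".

What's happening: prepend "ton".
So "sxdo" becomes "tonsxdo".

tonsxdo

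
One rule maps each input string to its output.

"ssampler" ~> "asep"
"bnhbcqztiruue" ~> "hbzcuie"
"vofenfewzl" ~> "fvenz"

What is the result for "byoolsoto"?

The pattern: keep every other character starting from the first (positions 1st, 3rd, 5th, ...), then swap each adjacent pair of characters (1↔2, 3↔4, ...).
"byoolsoto" → "boloo" → "obolo".

obolo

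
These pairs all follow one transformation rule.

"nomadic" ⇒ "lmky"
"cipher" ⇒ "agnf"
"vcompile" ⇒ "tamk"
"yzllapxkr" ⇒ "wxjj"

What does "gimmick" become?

The transformation: shift every letter 2 places backward in the alphabet (wrapping around), then keep only the first 4 characters.
"gimmick" → "egkk".
(Check on "cipher": → "agnfcp" → "agnf" ✓)

egkk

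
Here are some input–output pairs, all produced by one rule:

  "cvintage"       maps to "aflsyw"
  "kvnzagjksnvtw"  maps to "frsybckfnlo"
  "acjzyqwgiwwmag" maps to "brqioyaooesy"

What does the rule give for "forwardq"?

josjvi

The rule is to shift every letter 8 places backward in the alphabet (wrapping around), then delete the first 2 characters.
"forwardq" → "xgjosjvi" → "josjvi".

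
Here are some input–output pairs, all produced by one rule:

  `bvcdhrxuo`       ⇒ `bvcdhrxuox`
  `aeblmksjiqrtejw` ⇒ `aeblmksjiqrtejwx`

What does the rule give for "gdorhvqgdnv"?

Each output is the input with this applied: append "x".
So "gdorhvqgdnv" becomes "gdorhvqgdnvx".

gdorhvqgdnvx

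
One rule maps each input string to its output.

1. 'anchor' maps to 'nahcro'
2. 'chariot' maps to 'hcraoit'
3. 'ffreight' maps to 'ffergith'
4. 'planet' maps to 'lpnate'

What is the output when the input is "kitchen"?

The rule is to swap each adjacent pair of characters (1↔2, 3↔4, ...).
So "kitchen" becomes "ikctehn".

ikctehn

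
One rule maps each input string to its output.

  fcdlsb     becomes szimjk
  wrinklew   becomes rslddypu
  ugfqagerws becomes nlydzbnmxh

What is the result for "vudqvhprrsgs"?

wyyznzcbkxco

Rule — swap the front and back halves of the string, then shift every letter 7 places forward in the alphabet (wrapping around).
On "vudqvhprrsgs": the first step gives "prrsgsvudqvh", and the second then gives "wyyznzcbkxco".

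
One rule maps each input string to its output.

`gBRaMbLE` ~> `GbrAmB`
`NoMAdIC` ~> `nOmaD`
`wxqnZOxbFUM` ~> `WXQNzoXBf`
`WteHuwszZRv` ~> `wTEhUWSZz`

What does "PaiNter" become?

pAInT

Each output is the input with this applied: flip the case of every letter, then delete the last 2 characters.
On "PaiNter": the first step gives "pAInTER", and the second then gives "pAInT".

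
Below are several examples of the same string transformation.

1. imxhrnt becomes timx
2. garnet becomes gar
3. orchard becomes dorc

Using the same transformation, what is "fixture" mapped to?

The rule is to move the first 3 characters to the end (rotate left by 3), then delete the first 3 characters.
Working it through for "fixture": intermediate "turefix", final "efix".

efix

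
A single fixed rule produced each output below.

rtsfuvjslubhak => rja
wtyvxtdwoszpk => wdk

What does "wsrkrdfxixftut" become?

Looking at the pairs, the operation is to keep every other character starting from the first (positions 1st, 3rd, 5th, ...), then keep one character in every 3, starting at position 1 (positions 1st, 4th, 7th, ...).
Starting from "wsrkrdfxixftut": after the first operation, "wrrfifu"; after the second, "wfu".

wfu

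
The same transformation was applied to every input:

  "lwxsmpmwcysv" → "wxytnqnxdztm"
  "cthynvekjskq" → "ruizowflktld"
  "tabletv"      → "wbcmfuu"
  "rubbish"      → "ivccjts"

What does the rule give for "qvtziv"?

wwuajr

What's happening: swap the first and last characters, then shift every letter 1 place forward in the alphabet (wrapping around).
Doing the same to "qvtziv": "wwuajr".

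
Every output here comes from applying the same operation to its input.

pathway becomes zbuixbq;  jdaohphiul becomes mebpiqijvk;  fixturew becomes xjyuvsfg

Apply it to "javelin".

obwfmjk

Looking at the pairs, the operation is to shift every letter 1 place forward in the alphabet (wrapping around), then swap the first and last characters.
For "javelin", step one produces "kbwfmjo"; step two turns that into "obwfmjk".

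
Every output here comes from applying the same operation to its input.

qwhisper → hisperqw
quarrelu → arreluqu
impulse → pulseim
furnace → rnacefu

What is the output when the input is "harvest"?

Looking at the pairs, the operation is to move the first 2 characters to the end (rotate left by 2).
"harvest" → "rvestha".

rvestha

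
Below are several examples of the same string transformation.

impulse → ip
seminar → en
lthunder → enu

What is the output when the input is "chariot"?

Rule — sort the characters into alphabetical order, then keep one character in every 3, starting at position 2 (positions 2nd, 5th, 8th, ...).
Working it through for "chariot": intermediate "achiort", final "co".

co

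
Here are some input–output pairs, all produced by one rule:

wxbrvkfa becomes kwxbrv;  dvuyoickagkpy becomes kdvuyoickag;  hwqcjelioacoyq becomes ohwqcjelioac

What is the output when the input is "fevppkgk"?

Looking at the pairs, the operation is to delete the last 2 characters, then move the last character to the front.
Starting from "fevppkgk": after the first operation, "fevppk"; after the second, "kfevpp".

kfevpp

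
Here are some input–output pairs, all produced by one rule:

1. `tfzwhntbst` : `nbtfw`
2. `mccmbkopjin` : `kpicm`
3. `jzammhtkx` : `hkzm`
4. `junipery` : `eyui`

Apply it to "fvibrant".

atvb

What's happening: keep every other character starting from the second (positions 2nd, 4th, 6th, ...), then move the first 2 characters to the end (rotate left by 2).
Applying that to "fvibrant" gives "atvb".
(Check on "junipery": → "uiey" → "eyui" ✓)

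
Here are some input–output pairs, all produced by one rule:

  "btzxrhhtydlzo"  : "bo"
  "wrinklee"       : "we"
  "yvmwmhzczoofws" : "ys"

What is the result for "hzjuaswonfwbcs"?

hs

Looking at the pairs, the operation is to take characters alternately from the front and the back (1st, last, 2nd, 2nd-last, ...), then keep only the first 2 characters.
"hzjuaswonfwbcs" → "hs".
(Check on "yvmwmhzczoofws": → "ysvwmfwomohzzc" → "ys" ✓)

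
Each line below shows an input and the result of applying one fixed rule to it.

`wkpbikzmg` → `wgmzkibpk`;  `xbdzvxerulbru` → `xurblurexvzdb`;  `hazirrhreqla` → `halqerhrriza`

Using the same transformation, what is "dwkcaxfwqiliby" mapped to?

The transformation: move the first character to the end, then reverse the string.
For "dwkcaxfwqiliby", step one produces "wkcaxfwqilibyd"; step two turns that into "dybiliqwfxackw".
(Check on "hazirrhreqla": → "azirrhreqlah" → "halqerhrriza" ✓)

dybiliqwfxackw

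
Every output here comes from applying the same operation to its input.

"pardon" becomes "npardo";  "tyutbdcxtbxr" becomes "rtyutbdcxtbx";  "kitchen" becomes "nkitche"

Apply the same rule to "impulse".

eimpuls

Looking at the pairs, the operation is to move the last character to the front.
On "impulse" that produces "eimpuls".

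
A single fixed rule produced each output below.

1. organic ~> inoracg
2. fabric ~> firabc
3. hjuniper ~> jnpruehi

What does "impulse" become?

mpsueil

Looking at the pairs, the operation is to sort the characters into alphabetical order, then move the first 3 characters to the end (rotate left by 3).
Doing the same to "impulse": "mpsueil".
(Check on "hjuniper": → "ehijnpru" → "jnpruehi" ✓)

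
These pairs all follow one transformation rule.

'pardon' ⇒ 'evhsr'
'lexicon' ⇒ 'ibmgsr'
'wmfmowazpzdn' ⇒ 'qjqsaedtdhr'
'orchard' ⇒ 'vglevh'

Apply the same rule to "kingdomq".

mrkhsqu

Each output is the input with this applied: delete the first character, then shift every letter 4 places forward in the alphabet (wrapping around).
On "kingdomq": the first step gives "ingdomq", and the second then gives "mrkhsqu".
(Check on "pardon": → "ardon" → "evhsr" ✓)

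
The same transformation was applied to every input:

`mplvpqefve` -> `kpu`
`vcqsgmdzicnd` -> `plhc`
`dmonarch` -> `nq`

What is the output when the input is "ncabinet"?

The rule is to keep one character in every 3, starting at position 3 (positions 3rd, 6th, 9th, ...), then shift every letter 1 place backward in the alphabet (wrapping around).
On "ncabinet": the first step gives "an", and the second then gives "zm".

zm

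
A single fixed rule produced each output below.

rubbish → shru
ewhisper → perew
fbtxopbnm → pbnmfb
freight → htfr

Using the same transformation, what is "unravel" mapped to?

elun

The transformation: move the first 2 characters to the end (rotate left by 2), then delete the first 3 characters.
"unravel" → "elun".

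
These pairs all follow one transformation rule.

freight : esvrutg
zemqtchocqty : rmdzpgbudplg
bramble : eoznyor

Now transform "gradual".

Looking at the pairs, the operation is to swap each adjacent pair of characters (1↔2, 3↔4, ...), then shift every letter 13 places forward in the alphabet (wrapping around) — i.e. ROT13.
Applying both steps to "gradual": "rgdaaul", then "etqnnhy".

etqnnhy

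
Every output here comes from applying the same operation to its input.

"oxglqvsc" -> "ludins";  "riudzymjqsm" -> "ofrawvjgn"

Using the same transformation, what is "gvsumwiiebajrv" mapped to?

Each output is the input with this applied: delete the last 2 characters, then shift every letter 3 places backward in the alphabet (wrapping around).
On "gvsumwiiebajrv": the first step gives "gvsumwiiebaj", and the second then gives "dsprjtffbyxg".

dsprjtffbyxg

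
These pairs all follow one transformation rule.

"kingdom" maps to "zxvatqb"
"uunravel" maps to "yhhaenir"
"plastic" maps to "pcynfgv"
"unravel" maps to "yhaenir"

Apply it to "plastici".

Looking at the pairs, the operation is to move the last character to the front, then shift every letter 13 places forward in the alphabet (wrapping around) — i.e. ROT13.
For "plastici", step one produces "iplastic"; step two turns that into "vcynfgvp".
(Check on "unravel": → "lunrave" → "yhaenir" ✓)

vcynfgvp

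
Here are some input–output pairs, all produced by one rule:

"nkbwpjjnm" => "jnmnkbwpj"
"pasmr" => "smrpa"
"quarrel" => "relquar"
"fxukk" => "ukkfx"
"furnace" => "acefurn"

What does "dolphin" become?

hindolp

The rule is to move the last 3 characters to the front (rotate right by 3).
On "dolphin" that produces "hindolp".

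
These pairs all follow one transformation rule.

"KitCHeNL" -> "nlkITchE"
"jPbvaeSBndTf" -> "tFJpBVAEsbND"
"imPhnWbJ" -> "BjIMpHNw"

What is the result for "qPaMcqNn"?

Each output is the input with this applied: move the last 2 characters to the front (rotate right by 2), then flip the case of every letter.
Starting from "qPaMcqNn": after the first operation, "NnqPaMcq"; after the second, "nNQpAmCQ".

nNQpAmCQ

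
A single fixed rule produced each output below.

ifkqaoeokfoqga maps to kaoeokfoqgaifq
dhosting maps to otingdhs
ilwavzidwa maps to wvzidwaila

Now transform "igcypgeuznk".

cpgeuznkigy

Rule — move the first 3 characters to the end (rotate left by 3), then swap the first and last characters.
Starting from "igcypgeuznk": after the first operation, "ypgeuznkigc"; after the second, "cpgeuznkigy".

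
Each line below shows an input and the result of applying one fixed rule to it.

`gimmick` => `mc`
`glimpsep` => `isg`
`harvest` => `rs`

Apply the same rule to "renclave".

Rule — move the first character to the end, then keep one character in every 3, starting at position 2 (positions 2nd, 5th, 8th, ...).
"renclave" → "enclaver" → "nar".

nar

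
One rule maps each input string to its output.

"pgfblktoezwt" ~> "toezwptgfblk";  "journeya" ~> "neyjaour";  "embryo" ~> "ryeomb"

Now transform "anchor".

hoarnc

In each case the input is transformed by: swap the first and last characters, then swap the front and back halves of the string.
Applying both steps to "anchor": "rnchoa", then "hoarnc".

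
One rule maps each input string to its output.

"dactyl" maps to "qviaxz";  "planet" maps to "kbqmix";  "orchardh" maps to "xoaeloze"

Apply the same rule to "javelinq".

Rule — swap the front and back halves of the string, then shift every letter 3 places backward in the alphabet (wrapping around).
For "javelinq" the result is "ifkngxsb".

ifkngxsb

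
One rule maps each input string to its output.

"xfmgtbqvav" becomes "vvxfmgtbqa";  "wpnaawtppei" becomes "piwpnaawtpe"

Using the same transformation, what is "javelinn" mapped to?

The pattern: move the last 2 characters to the front (rotate right by 2), then swap the first and last characters.
For "javelinn", step one produces "nnjaveli"; step two turns that into "injaveln".

injaveln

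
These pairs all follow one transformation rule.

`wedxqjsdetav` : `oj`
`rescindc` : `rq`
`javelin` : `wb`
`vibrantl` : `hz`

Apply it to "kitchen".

The transformation: shift every letter 12 places backward in the alphabet (wrapping around), then keep only the last 2 characters.
Working it through for "kitchen": intermediate "ywhqvsb", final "sb".

sb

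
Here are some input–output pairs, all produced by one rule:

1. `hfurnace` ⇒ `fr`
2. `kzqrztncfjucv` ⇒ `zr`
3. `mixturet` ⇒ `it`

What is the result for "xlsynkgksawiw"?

The pattern: keep every other character starting from the second (positions 2nd, 4th, 6th, ...), then keep only the first 2 characters.
Applying that to "xlsynkgksawiw" gives "ly".

ly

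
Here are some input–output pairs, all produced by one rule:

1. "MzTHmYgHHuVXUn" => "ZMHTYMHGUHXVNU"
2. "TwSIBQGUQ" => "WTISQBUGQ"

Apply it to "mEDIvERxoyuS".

EMIDEVXRYOSU

The pattern: swap each adjacent pair of characters (1↔2, 3↔4, ...), then convert every letter to uppercase.
For "mEDIvERxoyuS", step one produces "EmIDEvxRyoSu"; step two turns that into "EMIDEVXRYOSU".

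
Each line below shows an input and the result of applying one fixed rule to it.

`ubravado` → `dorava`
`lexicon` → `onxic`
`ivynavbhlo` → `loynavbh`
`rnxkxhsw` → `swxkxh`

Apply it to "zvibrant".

ntibra

Rule — delete the first 2 characters, then move the last 2 characters to the front (rotate right by 2).
For "zvibrant", step one produces "ibrant"; step two turns that into "ntibra".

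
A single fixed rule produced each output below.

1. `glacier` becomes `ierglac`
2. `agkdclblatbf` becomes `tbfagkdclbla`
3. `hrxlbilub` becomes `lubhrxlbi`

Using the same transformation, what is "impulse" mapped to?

lseimpu

Each output is the input with this applied: move the last 3 characters to the front (rotate right by 3).
So "impulse" becomes "lseimpu".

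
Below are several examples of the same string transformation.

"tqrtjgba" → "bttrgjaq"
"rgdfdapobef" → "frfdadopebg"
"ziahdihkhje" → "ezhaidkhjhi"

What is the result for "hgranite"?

Rule — swap each adjacent pair of characters (1↔2, 3↔4, ...), then swap the first and last characters.
For "hgranite", step one produces "gharinet"; step two turns that into "tharineg".

tharineg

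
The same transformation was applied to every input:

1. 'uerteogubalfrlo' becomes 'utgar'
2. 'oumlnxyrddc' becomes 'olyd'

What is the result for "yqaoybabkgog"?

yoag

In each case the input is transformed by: keep one character in every 3, starting at position 1 (positions 1st, 4th, 7th, ...).
Doing the same to "yqaoybabkgog": "yoag".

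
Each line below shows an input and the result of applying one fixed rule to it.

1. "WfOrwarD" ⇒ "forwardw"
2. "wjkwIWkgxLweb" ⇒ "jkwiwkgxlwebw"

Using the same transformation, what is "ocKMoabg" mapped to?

ckmoabgo

The rule is to move the first character to the end, then convert every letter to lowercase.
Starting from "ocKMoabg": after the first operation, "cKMoabgo"; after the second, "ckmoabgo".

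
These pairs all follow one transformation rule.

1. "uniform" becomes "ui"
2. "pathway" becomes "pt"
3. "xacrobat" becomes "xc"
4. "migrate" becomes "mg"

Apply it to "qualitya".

qa

Each output is the input with this applied: keep every other character starting from the first (positions 1st, 3rd, 5th, ...), then keep only the first 2 characters.
For "qualitya", step one produces "qaiy"; step two turns that into "qa".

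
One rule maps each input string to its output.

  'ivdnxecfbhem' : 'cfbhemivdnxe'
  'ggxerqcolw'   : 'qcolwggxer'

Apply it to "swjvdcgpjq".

Looking at the pairs, the operation is to swap the front and back halves of the string.
"swjvdcgpjq" → "cgpjqswjvd".

cgpjqswjvd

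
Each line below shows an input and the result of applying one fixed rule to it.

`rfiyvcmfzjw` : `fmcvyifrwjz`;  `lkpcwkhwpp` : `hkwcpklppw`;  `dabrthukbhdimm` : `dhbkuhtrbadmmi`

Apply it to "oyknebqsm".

Rule — move the last 3 characters to the front (rotate right by 3), then reverse the string.
Starting from "oyknebqsm": after the first operation, "qsmoykneb"; after the second, "benkyomsq".
(Check on "dabrthukbhdimm": → "immdabrthukbhd" → "dhbkuhtrbadmmi" ✓)

benkyomsq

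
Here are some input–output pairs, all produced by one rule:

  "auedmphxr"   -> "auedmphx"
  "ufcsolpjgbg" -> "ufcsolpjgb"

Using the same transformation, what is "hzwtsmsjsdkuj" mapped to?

Rule — delete the last character.
"hzwtsmsjsdkuj" → "hzwtsmsjsdku".

hzwtsmsjsdku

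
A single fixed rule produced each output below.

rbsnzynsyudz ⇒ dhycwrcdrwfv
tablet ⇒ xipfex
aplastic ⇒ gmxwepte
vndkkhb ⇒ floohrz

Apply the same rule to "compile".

The transformation: shift every letter 4 places forward in the alphabet (wrapping around), then reverse the string.
"compile" → "gsqtmpi" → "ipmtqsg".

ipmtqsg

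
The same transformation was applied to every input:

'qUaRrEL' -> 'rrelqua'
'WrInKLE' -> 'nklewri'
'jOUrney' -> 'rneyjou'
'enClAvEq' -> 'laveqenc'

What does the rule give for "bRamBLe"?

Rule — move the first 3 characters to the end (rotate left by 3), then convert every letter to lowercase.
"bRamBLe" → "mBLebRa" → "mblebra".
(Check on "jOUrney": → "rneyjOU" → "rneyjou" ✓)

mblebra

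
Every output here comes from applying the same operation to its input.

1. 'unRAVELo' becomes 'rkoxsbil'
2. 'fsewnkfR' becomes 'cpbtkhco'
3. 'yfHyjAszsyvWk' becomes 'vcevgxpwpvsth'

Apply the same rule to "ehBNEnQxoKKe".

beykbknulhhb

What's happening: shift every letter 3 places backward in the alphabet (wrapping around), then convert every letter to lowercase.
For "ehBNEnQxoKKe", step one produces "beYKBkNulHHb"; step two turns that into "beykbknulhhb".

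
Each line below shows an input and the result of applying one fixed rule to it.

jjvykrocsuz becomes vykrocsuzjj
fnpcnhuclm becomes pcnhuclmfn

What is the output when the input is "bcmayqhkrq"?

The transformation: move the first 2 characters to the end (rotate left by 2).
On "bcmayqhkrq" that produces "mayqhkrqbc".

mayqhkrqbc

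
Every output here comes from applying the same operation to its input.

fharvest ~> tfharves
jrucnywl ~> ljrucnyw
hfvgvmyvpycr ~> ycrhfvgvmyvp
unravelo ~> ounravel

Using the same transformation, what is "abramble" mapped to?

eabrambl

The transformation: move the first 3 characters to the end (rotate left by 3), then swap the front and back halves of the string.
On "abramble": the first step gives "ambleabr", and the second then gives "eabrambl".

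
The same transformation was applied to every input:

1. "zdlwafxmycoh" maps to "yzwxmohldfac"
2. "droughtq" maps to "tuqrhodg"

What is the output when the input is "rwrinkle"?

rwnrklei

In each case the input is transformed by: sort the characters into reverse alphabetical order, then swap each adjacent pair of characters (1↔2, 3↔4, ...).
For "rwrinkle" the result is "rwnrklei".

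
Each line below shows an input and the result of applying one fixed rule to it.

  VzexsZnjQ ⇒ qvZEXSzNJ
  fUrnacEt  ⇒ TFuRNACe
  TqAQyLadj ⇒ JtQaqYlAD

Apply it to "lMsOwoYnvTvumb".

BLmSoWOyNVtVUM

In each case the input is transformed by: flip the case of every letter, then move the last character to the front.
Working it through for "lMsOwoYnvTvumb": intermediate "LmSoWOyNVtVUMB", final "BLmSoWOyNVtVUM".
(Check on "fUrnacEt": → "FuRNACeT" → "TFuRNACe" ✓)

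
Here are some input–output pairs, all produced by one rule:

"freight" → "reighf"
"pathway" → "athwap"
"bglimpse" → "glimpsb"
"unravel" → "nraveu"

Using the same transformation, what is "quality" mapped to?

ualitq

The rule is to delete the last character, then move the first character to the end.
On "quality": the first step gives "qualit", and the second then gives "ualitq".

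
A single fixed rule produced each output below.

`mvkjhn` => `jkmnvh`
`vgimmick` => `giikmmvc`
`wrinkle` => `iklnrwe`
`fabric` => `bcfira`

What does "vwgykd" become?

gkvwyd

Looking at the pairs, the operation is to sort the characters into alphabetical order, then move the first character to the end.
On "vwgykd": the first step gives "dgkvwy", and the second then gives "gkvwyd".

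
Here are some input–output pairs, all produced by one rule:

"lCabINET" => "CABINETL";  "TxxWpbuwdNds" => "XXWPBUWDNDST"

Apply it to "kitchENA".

ITCHENAK

Each output is the input with this applied: move the first character to the end, then convert every letter to uppercase.
"kitchENA" → "itchENAk" → "ITCHENAK".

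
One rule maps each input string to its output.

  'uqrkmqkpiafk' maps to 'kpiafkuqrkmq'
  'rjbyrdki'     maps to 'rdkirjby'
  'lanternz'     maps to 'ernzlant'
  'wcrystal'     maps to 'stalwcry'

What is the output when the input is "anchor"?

horanc

Each output is the input with this applied: swap the front and back halves of the string.
So "anchor" becomes "horanc".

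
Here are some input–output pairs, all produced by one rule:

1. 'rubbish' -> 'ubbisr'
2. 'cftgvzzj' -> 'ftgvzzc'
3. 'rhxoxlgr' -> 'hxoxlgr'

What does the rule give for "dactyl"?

actyd

Looking at the pairs, the operation is to delete the last character, then move the first character to the end.
Applying that to "dactyl" gives "actyd".
(Check on "cftgvzzj": → "cftgvzz" → "ftgvzzc" ✓)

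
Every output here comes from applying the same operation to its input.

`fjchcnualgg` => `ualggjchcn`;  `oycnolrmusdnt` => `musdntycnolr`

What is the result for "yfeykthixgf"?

Rule — delete the first character, then swap the front and back halves of the string.
Starting from "yfeykthixgf": after the first operation, "feykthixgf"; after the second, "hixgffeykt".

hixgffeykt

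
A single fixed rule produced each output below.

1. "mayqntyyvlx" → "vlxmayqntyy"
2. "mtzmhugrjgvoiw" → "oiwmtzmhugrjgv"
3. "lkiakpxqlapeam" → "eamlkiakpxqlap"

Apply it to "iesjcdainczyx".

Looking at the pairs, the operation is to move the last 3 characters to the front (rotate right by 3).
On "iesjcdainczyx" that produces "zyxiesjcdainc".

zyxiesjcdainc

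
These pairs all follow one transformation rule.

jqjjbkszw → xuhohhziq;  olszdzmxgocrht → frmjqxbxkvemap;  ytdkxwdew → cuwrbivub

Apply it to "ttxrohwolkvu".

tsrrvpmfumji

Looking at the pairs, the operation is to move the last 2 characters to the front (rotate right by 2), then shift every letter 2 places backward in the alphabet (wrapping around).
"ttxrohwolkvu" → "vuttxrohwolk" → "tsrrvpmfumji".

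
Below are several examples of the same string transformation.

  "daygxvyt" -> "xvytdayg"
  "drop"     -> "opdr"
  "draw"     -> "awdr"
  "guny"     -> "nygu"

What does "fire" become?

refi

The pattern: swap the front and back halves of the string.
Doing the same to "fire": "refi".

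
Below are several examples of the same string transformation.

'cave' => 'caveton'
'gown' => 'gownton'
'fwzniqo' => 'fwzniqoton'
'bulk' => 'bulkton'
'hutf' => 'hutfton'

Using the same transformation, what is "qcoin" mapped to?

qcointon

The pattern: append "ton".
Applying that to "qcoin" gives "qcointon".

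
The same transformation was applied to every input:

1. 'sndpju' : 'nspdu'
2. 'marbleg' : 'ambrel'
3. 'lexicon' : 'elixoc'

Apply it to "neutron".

Rule — swap each adjacent pair of characters (1↔2, 3↔4, ...), then delete the last character.
Starting from "neutron": after the first operation, "entuorn"; after the second, "entuor".

entuor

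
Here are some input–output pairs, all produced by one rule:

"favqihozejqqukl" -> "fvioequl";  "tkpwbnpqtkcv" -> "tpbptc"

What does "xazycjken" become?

xzckn

The pattern: keep every other character starting from the first (positions 1st, 3rd, 5th, ...).
Applying that to "xazycjken" gives "xzckn".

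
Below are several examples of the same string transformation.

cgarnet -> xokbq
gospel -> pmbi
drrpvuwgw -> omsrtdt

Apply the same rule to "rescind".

pzfka

Each output is the input with this applied: shift every letter 3 places backward in the alphabet (wrapping around), then delete the first 2 characters.
"rescind" → "obpzfka" → "pzfka".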